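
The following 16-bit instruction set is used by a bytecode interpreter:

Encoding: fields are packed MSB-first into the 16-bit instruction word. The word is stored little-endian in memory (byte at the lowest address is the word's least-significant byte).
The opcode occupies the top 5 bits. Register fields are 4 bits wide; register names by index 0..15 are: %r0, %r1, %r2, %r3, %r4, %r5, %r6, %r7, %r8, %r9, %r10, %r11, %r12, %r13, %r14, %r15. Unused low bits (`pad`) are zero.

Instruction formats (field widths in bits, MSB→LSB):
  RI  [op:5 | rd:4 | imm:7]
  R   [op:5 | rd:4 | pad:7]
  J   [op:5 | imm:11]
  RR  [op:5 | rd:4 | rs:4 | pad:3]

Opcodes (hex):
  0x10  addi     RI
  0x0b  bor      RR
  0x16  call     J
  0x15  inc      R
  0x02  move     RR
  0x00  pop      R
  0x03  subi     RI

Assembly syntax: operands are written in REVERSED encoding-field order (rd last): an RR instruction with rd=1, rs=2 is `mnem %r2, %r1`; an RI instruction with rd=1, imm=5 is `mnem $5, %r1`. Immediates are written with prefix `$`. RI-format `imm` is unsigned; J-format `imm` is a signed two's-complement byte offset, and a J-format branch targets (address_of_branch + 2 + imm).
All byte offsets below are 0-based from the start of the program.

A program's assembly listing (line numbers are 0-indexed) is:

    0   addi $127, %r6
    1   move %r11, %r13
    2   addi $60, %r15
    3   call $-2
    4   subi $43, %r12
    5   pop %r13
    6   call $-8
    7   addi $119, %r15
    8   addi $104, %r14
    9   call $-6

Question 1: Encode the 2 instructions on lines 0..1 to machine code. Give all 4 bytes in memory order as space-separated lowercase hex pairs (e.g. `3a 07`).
7f 83 d8 16

L0: addi op=0x10:5|rd=6:4|imm=127:7 ⇒ 0x837f ⇒ little 7f 83
L1: move op=0x2:5|rd=13:4|rs=11:4|pad=0:3 ⇒ 0x16d8 ⇒ little d8 16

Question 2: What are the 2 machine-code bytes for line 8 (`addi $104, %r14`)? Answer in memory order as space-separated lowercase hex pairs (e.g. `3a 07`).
L8: addi op=0x10:5|rd=14:4|imm=104:7 ⇒ 0x8768 ⇒ little 68 87

68 87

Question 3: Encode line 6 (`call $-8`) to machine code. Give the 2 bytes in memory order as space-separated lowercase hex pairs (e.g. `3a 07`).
f8 b7

6. call fields op=0x16:5|imm=-8:11 → word b7f8h → f8 b7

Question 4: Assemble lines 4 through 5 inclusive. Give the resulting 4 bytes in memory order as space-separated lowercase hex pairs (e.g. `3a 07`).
L4: subi op=0x3:5|rd=12:4|imm=43:7 ⇒ 0x1e2b ⇒ little 2b 1e
L5: pop op=0x0:5|rd=13:4|pad=0:7 ⇒ 0x0680 ⇒ little 80 06

2b 1e 80 06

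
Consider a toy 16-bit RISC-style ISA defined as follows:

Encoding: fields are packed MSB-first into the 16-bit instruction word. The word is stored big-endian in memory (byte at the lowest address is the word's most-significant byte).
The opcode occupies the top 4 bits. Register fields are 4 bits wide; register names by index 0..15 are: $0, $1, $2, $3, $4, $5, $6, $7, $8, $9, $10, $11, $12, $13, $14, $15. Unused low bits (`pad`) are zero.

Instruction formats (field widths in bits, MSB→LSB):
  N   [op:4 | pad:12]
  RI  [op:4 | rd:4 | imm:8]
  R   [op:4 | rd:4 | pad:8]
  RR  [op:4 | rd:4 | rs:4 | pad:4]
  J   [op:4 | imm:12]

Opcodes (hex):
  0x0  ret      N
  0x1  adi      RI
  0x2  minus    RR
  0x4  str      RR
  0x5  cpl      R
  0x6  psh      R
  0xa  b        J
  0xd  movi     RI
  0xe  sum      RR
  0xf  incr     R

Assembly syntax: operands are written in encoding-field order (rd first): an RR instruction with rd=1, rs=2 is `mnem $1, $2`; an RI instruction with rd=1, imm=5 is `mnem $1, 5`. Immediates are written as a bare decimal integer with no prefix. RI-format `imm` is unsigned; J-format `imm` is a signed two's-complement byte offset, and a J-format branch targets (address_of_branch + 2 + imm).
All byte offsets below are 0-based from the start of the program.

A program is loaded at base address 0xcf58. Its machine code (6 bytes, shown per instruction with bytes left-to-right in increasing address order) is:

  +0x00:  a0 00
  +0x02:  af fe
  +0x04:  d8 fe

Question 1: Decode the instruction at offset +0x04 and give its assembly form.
@+04  big-endian(d8 fe) = 0xd8fe
  opcode bits[15:12]=0xd: movi/RI
  rd: (w>>8)&0xf=0x8 → $8
  imm: (w>>0)&0xff=0xfe → 254

movi $8, 254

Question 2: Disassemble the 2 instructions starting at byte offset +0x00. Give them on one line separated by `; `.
[00] a0 00 → 0xa000
  opcode bits[15:12]=0xa: b/J
  imm@[11:0]=0x0 ⇒ 0
[02] af fe → 0xaffe
  opcode bits[15:12]=0xa: b/J
  imm@[11:0]=0xffe (s12→-2) ⇒ -2

b 0; b -2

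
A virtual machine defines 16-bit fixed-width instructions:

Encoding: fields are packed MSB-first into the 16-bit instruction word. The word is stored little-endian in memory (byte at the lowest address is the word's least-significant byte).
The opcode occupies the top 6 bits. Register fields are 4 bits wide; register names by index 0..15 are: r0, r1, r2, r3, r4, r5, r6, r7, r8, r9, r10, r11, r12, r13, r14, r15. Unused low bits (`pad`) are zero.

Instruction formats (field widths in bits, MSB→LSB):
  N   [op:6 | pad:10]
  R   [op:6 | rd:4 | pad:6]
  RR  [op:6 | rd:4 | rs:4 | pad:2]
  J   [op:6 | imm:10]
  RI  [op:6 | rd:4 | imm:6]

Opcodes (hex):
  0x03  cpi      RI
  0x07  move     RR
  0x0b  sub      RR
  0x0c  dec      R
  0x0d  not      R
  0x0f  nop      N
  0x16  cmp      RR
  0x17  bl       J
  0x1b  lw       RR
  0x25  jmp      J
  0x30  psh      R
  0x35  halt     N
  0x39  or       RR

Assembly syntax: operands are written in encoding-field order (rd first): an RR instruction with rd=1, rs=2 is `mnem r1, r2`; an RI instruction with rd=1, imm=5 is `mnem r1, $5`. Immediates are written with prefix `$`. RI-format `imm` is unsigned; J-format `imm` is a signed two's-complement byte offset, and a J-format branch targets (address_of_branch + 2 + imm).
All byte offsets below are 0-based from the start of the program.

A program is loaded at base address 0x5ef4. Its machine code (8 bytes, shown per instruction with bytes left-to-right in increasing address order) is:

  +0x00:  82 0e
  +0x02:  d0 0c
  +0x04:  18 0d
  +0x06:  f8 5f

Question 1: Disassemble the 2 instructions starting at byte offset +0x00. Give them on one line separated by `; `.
@+00  little-endian(82 0e) = 0x0e82
  top 6b → 0x3 → cpi [RI]
  [9:6] rd=10 = r10
  [5:0] imm=2 = $2
@+02  little-endian(d0 0c) = 0x0cd0
  top 6b → 0x3 → cpi [RI]
  [9:6] rd=3 = r3
  [5:0] imm=16 = $16

cpi r10, $2; cpi r3, $16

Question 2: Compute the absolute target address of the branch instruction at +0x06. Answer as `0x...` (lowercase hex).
+0x06: f8 5f ⇒ word 0x5ff8 (little)
  opcode bits[15:10]=0x17: bl/J
  [9:0] imm=1016 (s10→-8) = $-8
  target = base 0x5ef4 + off 0x06 + 2 + imm -8 = 0x5ef4

0x5ef4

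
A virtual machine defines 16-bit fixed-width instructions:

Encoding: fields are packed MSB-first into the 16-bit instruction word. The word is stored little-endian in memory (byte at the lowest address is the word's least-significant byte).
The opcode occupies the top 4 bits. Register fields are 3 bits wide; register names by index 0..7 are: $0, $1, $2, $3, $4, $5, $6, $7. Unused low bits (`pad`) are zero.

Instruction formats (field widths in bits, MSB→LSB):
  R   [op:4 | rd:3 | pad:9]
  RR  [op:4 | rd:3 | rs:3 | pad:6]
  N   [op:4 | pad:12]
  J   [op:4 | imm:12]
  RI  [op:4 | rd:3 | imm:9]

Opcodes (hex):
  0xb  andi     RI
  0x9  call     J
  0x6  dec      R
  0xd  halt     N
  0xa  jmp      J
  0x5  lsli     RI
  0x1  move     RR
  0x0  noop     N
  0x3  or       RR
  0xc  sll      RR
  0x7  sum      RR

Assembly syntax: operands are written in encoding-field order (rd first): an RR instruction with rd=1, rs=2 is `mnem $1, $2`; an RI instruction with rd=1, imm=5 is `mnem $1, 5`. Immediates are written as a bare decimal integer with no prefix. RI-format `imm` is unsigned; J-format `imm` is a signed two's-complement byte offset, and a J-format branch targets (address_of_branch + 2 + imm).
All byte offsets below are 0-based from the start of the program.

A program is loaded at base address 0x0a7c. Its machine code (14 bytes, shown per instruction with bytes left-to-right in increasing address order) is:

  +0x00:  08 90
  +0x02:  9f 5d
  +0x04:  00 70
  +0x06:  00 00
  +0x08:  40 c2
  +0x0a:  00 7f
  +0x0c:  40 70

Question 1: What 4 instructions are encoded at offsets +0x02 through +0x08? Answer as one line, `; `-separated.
[02] 9f 5d → 0x5d9f
  opcode bits[15:12]=0x5: lsli/RI
  rd@[11:9]=0x6 ⇒ $6
  imm@[8:0]=0x19f ⇒ 415
[04] 00 70 → 0x7000
  opcode bits[15:12]=0x7: sum/RR
  rd@[11:9]=0x0 ⇒ $0
  rs@[8:6]=0x0 ⇒ $0
[06] 00 00 → 0x0000
  opcode bits[15:12]=0x0: noop/N
[08] 40 c2 → 0xc240
  opcode bits[15:12]=0xc: sll/RR
  rd@[11:9]=0x1 ⇒ $1
  rs@[8:6]=0x1 ⇒ $1

lsli $6, 415; sum $0, $0; noop; sll $1, $1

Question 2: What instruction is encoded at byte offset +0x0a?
@+0a  little-endian(00 7f) = 0x7f00
  opcode bits[15:12]=0x7: sum/RR
  [11:9] rd=7 = $7
  [8:6] rs=4 = $4

sum $7, $4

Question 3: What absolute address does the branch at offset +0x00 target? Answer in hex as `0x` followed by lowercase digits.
0x0a86

@+00  little-endian(08 90) = 0x9008
  top 4b → 0x9 → call [J]
  imm@[11:0]=0x8 ⇒ 8
  target = base 0x0a7c + off 0x00 + 2 + imm 8 = 0x0a86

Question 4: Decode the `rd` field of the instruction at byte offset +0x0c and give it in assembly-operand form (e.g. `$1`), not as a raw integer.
[0c] 40 70 → 0x7040
  opcode bits[15:12]=0x7: sum/RR
  rd@[11:9]=0x0 ⇒ $0
  rs@[8:6]=0x1 ⇒ $1

$0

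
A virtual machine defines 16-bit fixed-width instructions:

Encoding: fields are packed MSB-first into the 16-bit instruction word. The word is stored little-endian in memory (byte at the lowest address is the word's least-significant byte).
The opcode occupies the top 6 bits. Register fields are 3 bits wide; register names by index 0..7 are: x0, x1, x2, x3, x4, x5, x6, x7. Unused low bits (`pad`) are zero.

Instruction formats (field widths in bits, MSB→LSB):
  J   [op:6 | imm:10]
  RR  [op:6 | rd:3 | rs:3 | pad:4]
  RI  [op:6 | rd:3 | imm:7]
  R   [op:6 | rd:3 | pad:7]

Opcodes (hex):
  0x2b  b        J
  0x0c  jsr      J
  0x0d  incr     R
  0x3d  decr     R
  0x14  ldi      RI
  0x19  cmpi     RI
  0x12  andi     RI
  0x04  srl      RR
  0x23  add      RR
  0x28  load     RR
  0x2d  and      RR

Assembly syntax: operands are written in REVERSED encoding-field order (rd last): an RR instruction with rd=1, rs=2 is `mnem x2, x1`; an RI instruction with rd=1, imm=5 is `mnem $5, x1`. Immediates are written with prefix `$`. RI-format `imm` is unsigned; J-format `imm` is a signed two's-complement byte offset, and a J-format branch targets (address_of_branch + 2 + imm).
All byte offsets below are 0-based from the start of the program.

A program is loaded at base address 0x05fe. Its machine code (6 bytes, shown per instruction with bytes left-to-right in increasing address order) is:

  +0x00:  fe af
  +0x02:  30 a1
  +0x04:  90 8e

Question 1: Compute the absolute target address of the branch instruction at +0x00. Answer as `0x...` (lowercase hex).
0x05fe

[00] fe af → 0xaffe
  opcode bits[15:10]=0x2b: b/J
  [9:0] imm=1022 (s10→-2) = $-2
  target = base 0x05fe + off 0x00 + 2 + imm -2 = 0x05fe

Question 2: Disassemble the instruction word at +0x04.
+0x04: 90 8e ⇒ word 0x8e90 (little)
  opcode bits[15:10]=0x23: add/RR
  [9:7] rd=5 = x5
  [6:4] rs=1 = x1

add x1, x5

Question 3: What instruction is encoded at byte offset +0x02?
load x3, x2

[02] 30 a1 → 0xa130
  opcode bits[15:10]=0x28: load/RR
  rd@[9:7]=0x2 ⇒ x2
  rs@[6:4]=0x3 ⇒ x3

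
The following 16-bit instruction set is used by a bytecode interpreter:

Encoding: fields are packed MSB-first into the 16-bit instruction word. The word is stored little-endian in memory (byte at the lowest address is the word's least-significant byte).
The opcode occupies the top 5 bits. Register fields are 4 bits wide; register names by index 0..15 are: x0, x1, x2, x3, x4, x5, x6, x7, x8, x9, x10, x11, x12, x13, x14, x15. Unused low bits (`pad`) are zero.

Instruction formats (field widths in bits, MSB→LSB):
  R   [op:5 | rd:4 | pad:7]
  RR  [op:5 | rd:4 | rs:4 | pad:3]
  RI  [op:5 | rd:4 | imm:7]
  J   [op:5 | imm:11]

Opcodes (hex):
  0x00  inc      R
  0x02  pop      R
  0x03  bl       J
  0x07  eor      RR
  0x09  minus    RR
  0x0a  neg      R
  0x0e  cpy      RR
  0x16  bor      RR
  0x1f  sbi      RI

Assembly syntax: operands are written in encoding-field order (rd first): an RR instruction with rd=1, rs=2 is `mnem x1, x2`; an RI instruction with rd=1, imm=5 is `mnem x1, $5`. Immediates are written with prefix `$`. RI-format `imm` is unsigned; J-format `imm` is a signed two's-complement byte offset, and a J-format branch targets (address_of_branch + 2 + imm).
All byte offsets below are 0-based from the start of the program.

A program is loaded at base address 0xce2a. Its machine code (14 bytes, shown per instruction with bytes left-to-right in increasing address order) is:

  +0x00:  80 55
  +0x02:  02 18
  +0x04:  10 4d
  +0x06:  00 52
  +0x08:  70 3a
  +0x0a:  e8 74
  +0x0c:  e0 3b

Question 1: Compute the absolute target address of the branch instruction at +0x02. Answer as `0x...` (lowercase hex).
0xce30

+0x02: 02 18 ⇒ word 0x1802 (little)
  op=0x1802>>11=0x3 ⇒ bl (J)
  imm: (w>>0)&0x7ff=0x2 → $2
  target = base 0xce2a + off 0x02 + 2 + imm 2 = 0xce30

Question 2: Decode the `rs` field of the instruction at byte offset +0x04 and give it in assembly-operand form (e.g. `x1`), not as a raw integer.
x2

@+04  little-endian(10 4d) = 0x4d10
  top 5b → 0x9 → minus [RR]
  rd: (w>>7)&0xf=0xa → x10
  rs: (w>>3)&0xf=0x2 → x2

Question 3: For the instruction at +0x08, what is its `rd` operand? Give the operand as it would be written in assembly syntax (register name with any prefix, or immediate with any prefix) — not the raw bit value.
x4

off 0x08: read 70 3a as little → 0x3a70
  opcode bits[15:11]=0x7: eor/RR
  rd: (w>>7)&0xf=0x4 → x4
  rs: (w>>3)&0xf=0xe → x14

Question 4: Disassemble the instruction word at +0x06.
[06] 00 52 → 0x5200
  top 5b → 0xa → neg [R]
  rd: (w>>7)&0xf=0x4 → x4

neg x4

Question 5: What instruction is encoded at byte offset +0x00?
neg x11

@+00  little-endian(80 55) = 0x5580
  opcode bits[15:11]=0xa: neg/R
  [10:7] rd=11 = x11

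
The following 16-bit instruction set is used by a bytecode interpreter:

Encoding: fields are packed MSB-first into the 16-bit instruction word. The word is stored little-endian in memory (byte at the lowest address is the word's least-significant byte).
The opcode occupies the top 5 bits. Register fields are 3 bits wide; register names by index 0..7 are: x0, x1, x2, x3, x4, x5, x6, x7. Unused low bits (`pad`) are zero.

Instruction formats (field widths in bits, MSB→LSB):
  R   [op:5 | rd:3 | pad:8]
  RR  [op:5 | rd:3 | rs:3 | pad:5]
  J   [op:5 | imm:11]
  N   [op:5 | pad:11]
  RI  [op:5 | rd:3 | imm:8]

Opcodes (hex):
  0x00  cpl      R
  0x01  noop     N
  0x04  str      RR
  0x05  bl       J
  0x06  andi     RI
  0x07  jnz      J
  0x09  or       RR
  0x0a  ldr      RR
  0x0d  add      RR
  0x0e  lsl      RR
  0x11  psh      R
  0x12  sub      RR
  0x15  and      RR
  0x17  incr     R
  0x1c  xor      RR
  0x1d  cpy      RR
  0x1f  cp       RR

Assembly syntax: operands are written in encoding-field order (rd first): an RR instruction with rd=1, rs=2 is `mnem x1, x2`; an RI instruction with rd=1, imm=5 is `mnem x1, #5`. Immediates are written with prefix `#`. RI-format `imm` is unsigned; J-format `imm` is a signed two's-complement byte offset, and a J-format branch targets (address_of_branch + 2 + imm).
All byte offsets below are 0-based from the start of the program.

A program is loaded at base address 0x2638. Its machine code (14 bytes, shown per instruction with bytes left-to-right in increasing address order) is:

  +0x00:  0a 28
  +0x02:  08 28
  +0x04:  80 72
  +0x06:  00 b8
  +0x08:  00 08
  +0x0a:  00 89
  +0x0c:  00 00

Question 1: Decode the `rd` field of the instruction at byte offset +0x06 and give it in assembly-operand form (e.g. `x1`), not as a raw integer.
@+06  little-endian(00 b8) = 0xb800
  top 5b → 0x17 → incr [R]
  rd: (w>>8)&0x7=0x0 → x0

x0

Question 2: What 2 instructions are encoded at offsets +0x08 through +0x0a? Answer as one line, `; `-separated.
@+08  little-endian(00 08) = 0x0800
  top 5b → 0x1 → noop [N]
@+0a  little-endian(00 89) = 0x8900
  top 5b → 0x11 → psh [R]
  [10:8] rd=1 = x1

noop; psh x1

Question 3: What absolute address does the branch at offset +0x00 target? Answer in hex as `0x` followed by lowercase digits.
@+00  little-endian(0a 28) = 0x280a
  opcode bits[15:11]=0x5: bl/J
  [10:0] imm=10 = #10
  target = base 0x2638 + off 0x00 + 2 + imm 10 = 0x2644

0x2644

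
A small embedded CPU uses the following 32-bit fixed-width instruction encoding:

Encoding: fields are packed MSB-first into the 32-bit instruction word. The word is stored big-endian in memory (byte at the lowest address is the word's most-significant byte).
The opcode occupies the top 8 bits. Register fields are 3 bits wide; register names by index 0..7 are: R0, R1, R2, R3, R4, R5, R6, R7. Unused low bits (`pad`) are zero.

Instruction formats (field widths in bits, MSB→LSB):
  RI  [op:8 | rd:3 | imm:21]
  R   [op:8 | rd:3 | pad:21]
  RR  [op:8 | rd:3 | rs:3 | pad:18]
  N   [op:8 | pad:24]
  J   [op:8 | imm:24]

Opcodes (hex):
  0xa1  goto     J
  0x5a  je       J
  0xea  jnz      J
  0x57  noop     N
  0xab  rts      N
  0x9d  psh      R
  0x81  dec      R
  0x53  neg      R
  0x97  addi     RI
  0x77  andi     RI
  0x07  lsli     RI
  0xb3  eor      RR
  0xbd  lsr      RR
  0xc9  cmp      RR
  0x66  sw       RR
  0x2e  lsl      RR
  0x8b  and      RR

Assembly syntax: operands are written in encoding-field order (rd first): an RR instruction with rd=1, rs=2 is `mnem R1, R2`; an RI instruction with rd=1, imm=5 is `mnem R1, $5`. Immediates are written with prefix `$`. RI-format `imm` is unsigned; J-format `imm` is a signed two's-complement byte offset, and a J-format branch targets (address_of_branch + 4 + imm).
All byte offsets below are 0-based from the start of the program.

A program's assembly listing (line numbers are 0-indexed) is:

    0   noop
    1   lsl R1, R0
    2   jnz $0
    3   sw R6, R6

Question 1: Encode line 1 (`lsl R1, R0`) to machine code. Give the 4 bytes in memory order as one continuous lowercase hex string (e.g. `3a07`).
line 1 (lsl): pack op=0x2e:8|rd=1:3|rs=0:3|pad=0:18 = 0x2e200000; big→ 2e 20 00 00

2e200000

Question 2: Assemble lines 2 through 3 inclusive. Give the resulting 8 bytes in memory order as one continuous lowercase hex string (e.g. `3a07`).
ea00000066d80000

L2: jnz op=0xea:8|imm=0:24 ⇒ 0xea000000 ⇒ big ea 00 00 00
L3: sw op=0x66:8|rd=6:3|rs=6:3|pad=0:18 ⇒ 0x66d80000 ⇒ big 66 d8 00 00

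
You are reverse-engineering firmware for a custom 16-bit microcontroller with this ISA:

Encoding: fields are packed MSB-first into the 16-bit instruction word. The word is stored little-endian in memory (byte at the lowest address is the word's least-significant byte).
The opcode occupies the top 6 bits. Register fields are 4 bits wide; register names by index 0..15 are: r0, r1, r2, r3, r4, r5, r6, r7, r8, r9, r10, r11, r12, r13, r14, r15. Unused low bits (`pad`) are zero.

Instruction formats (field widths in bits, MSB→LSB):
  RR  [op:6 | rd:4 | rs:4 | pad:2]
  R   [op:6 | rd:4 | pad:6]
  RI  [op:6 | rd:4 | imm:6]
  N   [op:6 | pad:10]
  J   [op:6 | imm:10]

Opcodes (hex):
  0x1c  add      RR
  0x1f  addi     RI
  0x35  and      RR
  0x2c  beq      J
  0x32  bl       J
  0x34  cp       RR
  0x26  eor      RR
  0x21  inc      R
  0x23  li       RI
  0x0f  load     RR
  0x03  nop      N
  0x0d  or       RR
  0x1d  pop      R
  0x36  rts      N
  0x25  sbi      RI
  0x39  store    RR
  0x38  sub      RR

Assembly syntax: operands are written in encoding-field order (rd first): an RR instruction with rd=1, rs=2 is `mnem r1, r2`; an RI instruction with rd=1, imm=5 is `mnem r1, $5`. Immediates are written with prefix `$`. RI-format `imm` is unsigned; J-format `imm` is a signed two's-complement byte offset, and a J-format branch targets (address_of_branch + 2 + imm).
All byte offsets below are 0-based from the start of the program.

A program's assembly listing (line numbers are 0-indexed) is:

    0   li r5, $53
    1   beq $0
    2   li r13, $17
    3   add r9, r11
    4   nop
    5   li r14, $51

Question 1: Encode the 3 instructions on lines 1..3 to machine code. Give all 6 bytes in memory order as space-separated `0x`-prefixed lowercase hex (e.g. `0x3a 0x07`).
0x00 0xb0 0x51 0x8f 0x6c 0x72

line 1 (beq): pack op=0x2c:6|imm=0:10 = 0xb000; little→ 00 b0
line 2 (li): pack op=0x23:6|rd=13:4|imm=17:6 = 0x8f51; little→ 51 8f
line 3 (add): pack op=0x1c:6|rd=9:4|rs=11:4|pad=0:2 = 0x726c; little→ 6c 72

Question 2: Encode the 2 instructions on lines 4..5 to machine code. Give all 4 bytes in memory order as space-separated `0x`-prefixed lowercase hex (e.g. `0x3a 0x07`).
0x00 0x0c 0xb3 0x8f

line 4 (nop): pack op=0x3:6|pad=0:10 = 0x0c00; little→ 00 0c
line 5 (li): pack op=0x23:6|rd=14:4|imm=51:6 = 0x8fb3; little→ b3 8f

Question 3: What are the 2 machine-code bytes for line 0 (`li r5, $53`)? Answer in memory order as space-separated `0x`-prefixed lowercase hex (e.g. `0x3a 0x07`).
0x75 0x8d

L0: li op=0x23:6|rd=5:4|imm=53:6 ⇒ 0x8d75 ⇒ little 75 8d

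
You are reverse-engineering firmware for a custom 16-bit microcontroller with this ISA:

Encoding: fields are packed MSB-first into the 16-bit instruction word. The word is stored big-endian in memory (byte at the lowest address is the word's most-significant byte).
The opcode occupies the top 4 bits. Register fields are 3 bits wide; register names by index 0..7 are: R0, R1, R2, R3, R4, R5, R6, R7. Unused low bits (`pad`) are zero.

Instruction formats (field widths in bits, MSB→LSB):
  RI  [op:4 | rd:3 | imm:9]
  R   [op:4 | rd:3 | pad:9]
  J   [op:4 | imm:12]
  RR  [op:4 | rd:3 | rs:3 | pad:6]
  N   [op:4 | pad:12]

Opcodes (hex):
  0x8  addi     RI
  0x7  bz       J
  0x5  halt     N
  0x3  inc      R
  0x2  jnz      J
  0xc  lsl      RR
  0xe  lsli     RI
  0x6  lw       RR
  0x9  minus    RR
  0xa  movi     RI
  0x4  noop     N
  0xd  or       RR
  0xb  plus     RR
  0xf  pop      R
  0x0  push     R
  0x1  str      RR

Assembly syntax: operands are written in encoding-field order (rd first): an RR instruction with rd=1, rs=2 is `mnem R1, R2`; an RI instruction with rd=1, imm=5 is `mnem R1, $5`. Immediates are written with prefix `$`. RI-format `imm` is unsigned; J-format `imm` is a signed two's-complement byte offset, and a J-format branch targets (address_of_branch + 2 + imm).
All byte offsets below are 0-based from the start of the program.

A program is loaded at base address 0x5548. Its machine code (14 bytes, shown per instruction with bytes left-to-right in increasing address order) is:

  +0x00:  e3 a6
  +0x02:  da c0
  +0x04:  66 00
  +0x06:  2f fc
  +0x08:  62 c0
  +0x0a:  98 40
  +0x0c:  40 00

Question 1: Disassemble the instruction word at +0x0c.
@+0c  big-endian(40 00) = 0x4000
  opcode bits[15:12]=0x4: noop/N

noop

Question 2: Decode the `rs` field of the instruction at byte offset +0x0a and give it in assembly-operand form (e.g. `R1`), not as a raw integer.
@+0a  big-endian(98 40) = 0x9840
  top 4b → 0x9 → minus [RR]
  rd: (w>>9)&0x7=0x4 → R4
  rs: (w>>6)&0x7=0x1 → R1

R1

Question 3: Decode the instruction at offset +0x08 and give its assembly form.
off 0x08: read 62 c0 as big → 0x62c0
  opcode bits[15:12]=0x6: lw/RR
  rd@[11:9]=0x1 ⇒ R1
  rs@[8:6]=0x3 ⇒ R3

lw R1, R3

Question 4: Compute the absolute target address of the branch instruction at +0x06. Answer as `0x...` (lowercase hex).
0x554c

off 0x06: read 2f fc as big → 0x2ffc
  opcode bits[15:12]=0x2: jnz/J
  [11:0] imm=4092 (s12→-4) = $-4
  target = base 0x5548 + off 0x06 + 2 + imm -4 = 0x554c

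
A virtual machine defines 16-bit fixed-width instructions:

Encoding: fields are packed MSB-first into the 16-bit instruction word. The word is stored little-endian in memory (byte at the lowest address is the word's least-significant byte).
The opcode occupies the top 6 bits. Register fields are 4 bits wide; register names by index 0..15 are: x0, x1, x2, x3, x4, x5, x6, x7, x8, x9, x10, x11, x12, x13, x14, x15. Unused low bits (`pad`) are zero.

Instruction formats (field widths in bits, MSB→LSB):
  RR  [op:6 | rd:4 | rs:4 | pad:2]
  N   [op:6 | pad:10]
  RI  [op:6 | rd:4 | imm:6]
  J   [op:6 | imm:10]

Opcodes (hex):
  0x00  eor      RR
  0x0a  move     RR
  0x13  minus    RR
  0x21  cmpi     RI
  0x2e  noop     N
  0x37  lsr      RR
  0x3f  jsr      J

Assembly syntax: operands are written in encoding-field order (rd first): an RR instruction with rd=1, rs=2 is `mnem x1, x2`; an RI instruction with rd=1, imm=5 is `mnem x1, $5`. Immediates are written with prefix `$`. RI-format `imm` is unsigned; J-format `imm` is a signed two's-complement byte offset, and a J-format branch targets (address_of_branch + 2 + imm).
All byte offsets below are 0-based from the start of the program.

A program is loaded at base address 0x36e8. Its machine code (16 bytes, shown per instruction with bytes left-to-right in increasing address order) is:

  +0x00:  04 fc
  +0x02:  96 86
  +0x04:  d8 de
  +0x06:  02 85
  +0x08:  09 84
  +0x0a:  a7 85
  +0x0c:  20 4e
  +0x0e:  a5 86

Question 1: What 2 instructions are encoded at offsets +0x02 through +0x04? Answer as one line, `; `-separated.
cmpi x10, $22; lsr x11, x6

off 0x02: read 96 86 as little → 0x8696
  op=0x8696>>10=0x21 ⇒ cmpi (RI)
  rd: (w>>6)&0xf=0xa → x10
  imm: (w>>0)&0x3f=0x16 → $22
off 0x04: read d8 de as little → 0xded8
  op=0xded8>>10=0x37 ⇒ lsr (RR)
  rd: (w>>6)&0xf=0xb → x11
  rs: (w>>2)&0xf=0x6 → x6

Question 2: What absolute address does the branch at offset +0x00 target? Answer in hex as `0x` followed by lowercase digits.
off 0x00: read 04 fc as little → 0xfc04
  op=0xfc04>>10=0x3f ⇒ jsr (J)
  [9:0] imm=4 = $4
  target = base 0x36e8 + off 0x00 + 2 + imm 4 = 0x36ee

0x36ee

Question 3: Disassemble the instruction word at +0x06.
cmpi x4, $2

@+06  little-endian(02 85) = 0x8502
  opcode bits[15:10]=0x21: cmpi/RI
  rd: (w>>6)&0xf=0x4 → x4
  imm: (w>>0)&0x3f=0x2 → $2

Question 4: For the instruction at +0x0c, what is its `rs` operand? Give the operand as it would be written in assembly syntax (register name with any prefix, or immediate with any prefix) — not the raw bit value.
@+0c  little-endian(20 4e) = 0x4e20
  opcode bits[15:10]=0x13: minus/RR
  rd@[9:6]=0x8 ⇒ x8
  rs@[5:2]=0x8 ⇒ x8

x8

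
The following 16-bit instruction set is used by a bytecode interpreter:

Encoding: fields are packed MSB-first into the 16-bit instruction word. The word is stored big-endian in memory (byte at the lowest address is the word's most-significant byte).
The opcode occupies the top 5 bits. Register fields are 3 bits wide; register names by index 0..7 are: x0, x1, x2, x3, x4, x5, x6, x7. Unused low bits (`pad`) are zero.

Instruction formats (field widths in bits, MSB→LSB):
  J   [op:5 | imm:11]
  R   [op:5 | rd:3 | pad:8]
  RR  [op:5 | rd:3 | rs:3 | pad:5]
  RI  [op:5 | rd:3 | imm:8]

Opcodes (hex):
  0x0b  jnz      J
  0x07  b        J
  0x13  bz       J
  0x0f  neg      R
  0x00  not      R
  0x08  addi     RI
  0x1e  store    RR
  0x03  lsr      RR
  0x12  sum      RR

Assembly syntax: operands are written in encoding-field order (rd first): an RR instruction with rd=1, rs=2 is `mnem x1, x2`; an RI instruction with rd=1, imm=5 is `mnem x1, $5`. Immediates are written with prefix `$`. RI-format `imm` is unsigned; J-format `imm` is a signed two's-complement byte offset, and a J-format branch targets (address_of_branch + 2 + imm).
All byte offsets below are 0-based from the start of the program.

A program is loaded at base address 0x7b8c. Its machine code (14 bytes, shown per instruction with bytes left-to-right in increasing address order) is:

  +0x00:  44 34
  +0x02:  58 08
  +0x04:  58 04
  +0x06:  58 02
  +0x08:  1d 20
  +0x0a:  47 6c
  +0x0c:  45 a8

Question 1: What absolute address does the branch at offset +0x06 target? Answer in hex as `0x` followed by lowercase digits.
off 0x06: read 58 02 as big → 0x5802
  opcode bits[15:11]=0xb: jnz/J
  [10:0] imm=2 = $2
  target = base 0x7b8c + off 0x06 + 2 + imm 2 = 0x7b96

0x7b96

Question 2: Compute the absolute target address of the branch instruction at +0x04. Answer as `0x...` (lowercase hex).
@+04  big-endian(58 04) = 0x5804
  opcode bits[15:11]=0xb: jnz/J
  [10:0] imm=4 = $4
  target = base 0x7b8c + off 0x04 + 2 + imm 4 = 0x7b96

0x7b96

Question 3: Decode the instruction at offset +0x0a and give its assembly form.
@+0a  big-endian(47 6c) = 0x476c
  op=0x476c>>11=0x8 ⇒ addi (RI)
  rd: (w>>8)&0x7=0x7 → x7
  imm: (w>>0)&0xff=0x6c → $108

addi x7, $108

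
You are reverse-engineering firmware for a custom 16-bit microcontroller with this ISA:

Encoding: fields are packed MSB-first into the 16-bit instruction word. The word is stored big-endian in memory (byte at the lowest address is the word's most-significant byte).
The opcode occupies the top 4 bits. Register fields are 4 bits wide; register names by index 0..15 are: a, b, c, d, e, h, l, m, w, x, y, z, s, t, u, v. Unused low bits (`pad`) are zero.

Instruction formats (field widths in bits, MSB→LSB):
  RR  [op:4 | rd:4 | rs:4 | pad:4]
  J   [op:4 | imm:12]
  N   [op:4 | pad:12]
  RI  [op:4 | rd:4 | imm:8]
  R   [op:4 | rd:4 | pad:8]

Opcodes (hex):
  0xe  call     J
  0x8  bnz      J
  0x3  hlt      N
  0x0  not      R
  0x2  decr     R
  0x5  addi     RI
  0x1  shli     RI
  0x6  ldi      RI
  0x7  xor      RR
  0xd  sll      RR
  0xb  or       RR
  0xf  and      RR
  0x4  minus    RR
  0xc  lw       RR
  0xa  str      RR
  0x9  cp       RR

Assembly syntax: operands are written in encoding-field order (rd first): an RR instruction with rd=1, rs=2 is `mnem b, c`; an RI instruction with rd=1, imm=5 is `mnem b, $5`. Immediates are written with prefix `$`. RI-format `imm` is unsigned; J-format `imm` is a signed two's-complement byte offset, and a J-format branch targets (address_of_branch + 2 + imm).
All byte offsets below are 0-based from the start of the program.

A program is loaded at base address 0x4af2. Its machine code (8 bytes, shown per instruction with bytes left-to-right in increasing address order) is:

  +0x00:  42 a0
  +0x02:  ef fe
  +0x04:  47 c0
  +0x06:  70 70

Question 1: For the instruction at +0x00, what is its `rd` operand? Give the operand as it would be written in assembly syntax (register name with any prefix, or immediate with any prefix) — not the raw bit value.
c

off 0x00: read 42 a0 as big → 0x42a0
  opcode bits[15:12]=0x4: minus/RR
  rd@[11:8]=0x2 ⇒ c
  rs@[7:4]=0xa ⇒ y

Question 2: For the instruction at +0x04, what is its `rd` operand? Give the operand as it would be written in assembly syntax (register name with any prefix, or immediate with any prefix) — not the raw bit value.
m

[04] 47 c0 → 0x47c0
  opcode bits[15:12]=0x4: minus/RR
  rd: (w>>8)&0xf=0x7 → m
  rs: (w>>4)&0xf=0xc → s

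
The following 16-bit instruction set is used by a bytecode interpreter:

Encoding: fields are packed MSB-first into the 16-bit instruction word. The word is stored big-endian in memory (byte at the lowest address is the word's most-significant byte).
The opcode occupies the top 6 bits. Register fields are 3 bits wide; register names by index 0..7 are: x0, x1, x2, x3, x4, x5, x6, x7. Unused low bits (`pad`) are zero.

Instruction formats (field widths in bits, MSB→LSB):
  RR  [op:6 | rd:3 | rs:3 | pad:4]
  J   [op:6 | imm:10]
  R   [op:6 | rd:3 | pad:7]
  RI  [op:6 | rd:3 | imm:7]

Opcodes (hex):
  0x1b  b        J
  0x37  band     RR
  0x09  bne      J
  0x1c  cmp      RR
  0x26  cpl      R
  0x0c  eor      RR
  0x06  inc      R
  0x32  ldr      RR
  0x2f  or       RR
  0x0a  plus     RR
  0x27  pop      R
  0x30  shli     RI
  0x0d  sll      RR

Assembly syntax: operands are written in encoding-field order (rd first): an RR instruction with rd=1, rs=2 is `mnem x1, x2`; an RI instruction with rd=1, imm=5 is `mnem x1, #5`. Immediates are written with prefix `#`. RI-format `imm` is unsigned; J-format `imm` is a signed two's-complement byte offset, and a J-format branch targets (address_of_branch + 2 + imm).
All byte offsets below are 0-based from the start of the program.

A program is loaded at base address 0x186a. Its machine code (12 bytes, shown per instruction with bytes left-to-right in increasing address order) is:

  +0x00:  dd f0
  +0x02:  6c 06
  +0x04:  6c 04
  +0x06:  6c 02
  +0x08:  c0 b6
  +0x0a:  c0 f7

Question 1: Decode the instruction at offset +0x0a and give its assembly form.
@+0a  big-endian(c0 f7) = 0xc0f7
  op=0xc0f7>>10=0x30 ⇒ shli (RI)
  [9:7] rd=1 = x1
  [6:0] imm=119 = #119

shli x1, #119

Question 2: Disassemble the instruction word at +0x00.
off 0x00: read dd f0 as big → 0xddf0
  opcode bits[15:10]=0x37: band/RR
  rd@[9:7]=0x3 ⇒ x3
  rs@[6:4]=0x7 ⇒ x7

band x3, x7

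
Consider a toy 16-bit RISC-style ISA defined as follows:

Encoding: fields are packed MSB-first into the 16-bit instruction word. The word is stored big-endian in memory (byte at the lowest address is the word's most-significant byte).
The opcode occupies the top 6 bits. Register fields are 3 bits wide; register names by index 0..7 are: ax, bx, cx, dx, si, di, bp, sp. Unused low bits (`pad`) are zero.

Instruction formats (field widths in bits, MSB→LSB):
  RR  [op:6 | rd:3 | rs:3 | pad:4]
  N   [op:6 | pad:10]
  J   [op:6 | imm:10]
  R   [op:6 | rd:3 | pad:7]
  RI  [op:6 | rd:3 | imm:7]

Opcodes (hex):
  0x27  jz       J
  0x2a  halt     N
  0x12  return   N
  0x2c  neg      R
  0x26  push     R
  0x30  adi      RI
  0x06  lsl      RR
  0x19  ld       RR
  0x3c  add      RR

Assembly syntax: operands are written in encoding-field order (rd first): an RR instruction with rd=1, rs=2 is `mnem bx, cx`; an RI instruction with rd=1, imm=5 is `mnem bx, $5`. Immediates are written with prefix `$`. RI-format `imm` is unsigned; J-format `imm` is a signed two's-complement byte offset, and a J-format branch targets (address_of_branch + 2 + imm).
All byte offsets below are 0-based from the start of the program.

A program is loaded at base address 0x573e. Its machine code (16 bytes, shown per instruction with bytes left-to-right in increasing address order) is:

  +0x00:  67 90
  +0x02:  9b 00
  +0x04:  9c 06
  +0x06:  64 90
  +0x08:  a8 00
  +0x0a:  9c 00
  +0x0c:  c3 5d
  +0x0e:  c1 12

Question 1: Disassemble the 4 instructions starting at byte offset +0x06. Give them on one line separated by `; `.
@+06  big-endian(64 90) = 0x6490
  opcode bits[15:10]=0x19: ld/RR
  rd@[9:7]=0x1 ⇒ bx
  rs@[6:4]=0x1 ⇒ bx
@+08  big-endian(a8 00) = 0xa800
  opcode bits[15:10]=0x2a: halt/N
@+0a  big-endian(9c 00) = 0x9c00
  opcode bits[15:10]=0x27: jz/J
  imm@[9:0]=0x0 ⇒ $0
@+0c  big-endian(c3 5d) = 0xc35d
  opcode bits[15:10]=0x30: adi/RI
  rd@[9:7]=0x6 ⇒ bp
  imm@[6:0]=0x5d ⇒ $93

ld bx, bx; halt; jz $0; adi bp, $93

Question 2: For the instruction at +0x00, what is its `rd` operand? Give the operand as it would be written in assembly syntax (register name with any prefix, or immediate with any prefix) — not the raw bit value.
[00] 67 90 → 0x6790
  opcode bits[15:10]=0x19: ld/RR
  rd@[9:7]=0x7 ⇒ sp
  rs@[6:4]=0x1 ⇒ bx

sp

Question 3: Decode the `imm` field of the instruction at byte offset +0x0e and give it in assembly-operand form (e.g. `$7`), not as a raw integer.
[0e] c1 12 → 0xc112
  op=0xc112>>10=0x30 ⇒ adi (RI)
  rd: (w>>7)&0x7=0x2 → cx
  imm: (w>>0)&0x7f=0x12 → $18

$18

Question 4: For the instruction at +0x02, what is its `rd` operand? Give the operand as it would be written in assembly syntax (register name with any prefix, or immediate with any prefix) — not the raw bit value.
[02] 9b 00 → 0x9b00
  top 6b → 0x26 → push [R]
  [9:7] rd=6 = bp

bp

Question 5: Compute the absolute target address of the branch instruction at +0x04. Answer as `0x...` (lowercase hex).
0x574a

@+04  big-endian(9c 06) = 0x9c06
  op=0x9c06>>10=0x27 ⇒ jz (J)
  [9:0] imm=6 = $6
  target = base 0x573e + off 0x04 + 2 + imm 6 = 0x574a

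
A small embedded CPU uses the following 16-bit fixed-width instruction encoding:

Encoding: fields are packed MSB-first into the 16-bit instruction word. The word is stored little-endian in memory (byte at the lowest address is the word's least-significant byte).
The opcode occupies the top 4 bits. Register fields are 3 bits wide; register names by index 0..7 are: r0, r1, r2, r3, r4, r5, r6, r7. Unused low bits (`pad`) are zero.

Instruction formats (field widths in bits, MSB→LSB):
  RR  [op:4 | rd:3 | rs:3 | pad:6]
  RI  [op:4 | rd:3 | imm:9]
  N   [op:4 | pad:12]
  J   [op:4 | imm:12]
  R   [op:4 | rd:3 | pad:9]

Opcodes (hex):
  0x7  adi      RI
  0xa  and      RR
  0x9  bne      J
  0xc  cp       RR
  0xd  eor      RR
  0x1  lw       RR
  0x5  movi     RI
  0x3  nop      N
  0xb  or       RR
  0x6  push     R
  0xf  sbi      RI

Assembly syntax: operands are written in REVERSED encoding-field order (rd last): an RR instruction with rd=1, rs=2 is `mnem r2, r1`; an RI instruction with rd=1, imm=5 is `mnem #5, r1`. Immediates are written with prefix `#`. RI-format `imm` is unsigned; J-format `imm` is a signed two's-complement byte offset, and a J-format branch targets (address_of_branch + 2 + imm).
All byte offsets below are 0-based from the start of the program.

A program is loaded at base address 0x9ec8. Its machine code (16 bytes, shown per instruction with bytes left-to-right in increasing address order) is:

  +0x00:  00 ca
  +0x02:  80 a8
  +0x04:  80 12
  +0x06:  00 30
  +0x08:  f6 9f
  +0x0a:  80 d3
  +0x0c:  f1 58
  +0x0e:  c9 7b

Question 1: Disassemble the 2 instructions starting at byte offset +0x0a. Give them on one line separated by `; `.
eor r6, r1; movi #241, r4

@+0a  little-endian(80 d3) = 0xd380
  op=0xd380>>12=0xd ⇒ eor (RR)
  rd: (w>>9)&0x7=0x1 → r1
  rs: (w>>6)&0x7=0x6 → r6
@+0c  little-endian(f1 58) = 0x58f1
  op=0x58f1>>12=0x5 ⇒ movi (RI)
  rd: (w>>9)&0x7=0x4 → r4
  imm: (w>>0)&0x1ff=0xf1 → #241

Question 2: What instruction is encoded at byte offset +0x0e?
[0e] c9 7b → 0x7bc9
  op=0x7bc9>>12=0x7 ⇒ adi (RI)
  [11:9] rd=5 = r5
  [8:0] imm=457 = #457

adi #457, r5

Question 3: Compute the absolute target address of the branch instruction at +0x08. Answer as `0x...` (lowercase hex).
0x9ec8

+0x08: f6 9f ⇒ word 0x9ff6 (little)
  opcode bits[15:12]=0x9: bne/J
  imm@[11:0]=0xff6 (s12→-10) ⇒ #-10
  target = base 0x9ec8 + off 0x08 + 2 + imm -10 = 0x9ec8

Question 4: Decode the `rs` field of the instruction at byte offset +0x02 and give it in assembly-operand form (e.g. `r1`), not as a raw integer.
+0x02: 80 a8 ⇒ word 0xa880 (little)
  opcode bits[15:12]=0xa: and/RR
  [11:9] rd=4 = r4
  [8:6] rs=2 = r2

r2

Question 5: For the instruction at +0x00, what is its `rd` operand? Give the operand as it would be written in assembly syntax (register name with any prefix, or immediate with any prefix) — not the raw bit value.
[00] 00 ca → 0xca00
  top 4b → 0xc → cp [RR]
  [11:9] rd=5 = r5
  [8:6] rs=0 = r0

r5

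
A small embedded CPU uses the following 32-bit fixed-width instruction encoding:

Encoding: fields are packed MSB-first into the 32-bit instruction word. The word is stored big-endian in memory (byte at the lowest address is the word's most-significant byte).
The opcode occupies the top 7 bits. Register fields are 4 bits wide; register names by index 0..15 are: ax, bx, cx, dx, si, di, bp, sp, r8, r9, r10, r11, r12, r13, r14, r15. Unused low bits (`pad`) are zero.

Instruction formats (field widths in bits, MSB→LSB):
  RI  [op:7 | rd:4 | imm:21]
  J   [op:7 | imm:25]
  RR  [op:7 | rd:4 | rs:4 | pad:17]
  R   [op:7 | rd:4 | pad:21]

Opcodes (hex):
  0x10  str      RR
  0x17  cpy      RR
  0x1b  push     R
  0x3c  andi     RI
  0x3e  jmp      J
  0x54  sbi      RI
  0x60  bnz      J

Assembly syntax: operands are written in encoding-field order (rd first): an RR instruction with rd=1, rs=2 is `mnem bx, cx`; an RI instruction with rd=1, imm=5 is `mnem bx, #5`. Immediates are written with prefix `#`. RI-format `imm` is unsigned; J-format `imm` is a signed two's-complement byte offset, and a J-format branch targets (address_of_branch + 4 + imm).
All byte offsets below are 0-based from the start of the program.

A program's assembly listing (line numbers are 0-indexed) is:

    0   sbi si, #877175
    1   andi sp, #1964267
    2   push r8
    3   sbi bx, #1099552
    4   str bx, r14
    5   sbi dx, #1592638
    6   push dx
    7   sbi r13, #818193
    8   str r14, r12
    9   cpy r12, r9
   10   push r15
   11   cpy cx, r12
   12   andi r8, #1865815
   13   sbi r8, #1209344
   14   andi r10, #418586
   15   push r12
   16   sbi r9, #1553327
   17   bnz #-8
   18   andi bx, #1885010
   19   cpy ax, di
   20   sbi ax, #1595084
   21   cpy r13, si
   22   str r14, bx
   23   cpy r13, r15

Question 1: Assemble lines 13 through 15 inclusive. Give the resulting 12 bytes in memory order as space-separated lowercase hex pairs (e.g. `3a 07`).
a9 12 74 00 79 46 63 1a 37 80 00 00

L13: sbi op=0x54:7|rd=8:4|imm=1209344:21 ⇒ 0xa9127400 ⇒ big a9 12 74 00
L14: andi op=0x3c:7|rd=10:4|imm=418586:21 ⇒ 0x7946631a ⇒ big 79 46 63 1a
L15: push op=0x1b:7|rd=12:4|pad=0:21 ⇒ 0x37800000 ⇒ big 37 80 00 00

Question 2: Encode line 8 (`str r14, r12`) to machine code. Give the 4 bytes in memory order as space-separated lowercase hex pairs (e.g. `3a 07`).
21 d8 00 00

8. str fields op=0x10:7|rd=14:4|rs=12:4|pad=0:17 → word 21d80000h → 21 d8 00 00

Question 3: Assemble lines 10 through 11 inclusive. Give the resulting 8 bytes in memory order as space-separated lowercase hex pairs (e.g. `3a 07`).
37 e0 00 00 2e 58 00 00

L10: push op=0x1b:7|rd=15:4|pad=0:21 ⇒ 0x37e00000 ⇒ big 37 e0 00 00
L11: cpy op=0x17:7|rd=2:4|rs=12:4|pad=0:17 ⇒ 0x2e580000 ⇒ big 2e 58 00 00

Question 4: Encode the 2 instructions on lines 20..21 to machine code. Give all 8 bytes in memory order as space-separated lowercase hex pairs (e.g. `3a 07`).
a8 18 56 cc 2f a8 00 00

20. sbi fields op=0x54:7|rd=0:4|imm=1595084:21 → word a81856cch → a8 18 56 cc
21. cpy fields op=0x17:7|rd=13:4|rs=4:4|pad=0:17 → word 2fa80000h → 2f a8 00 00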